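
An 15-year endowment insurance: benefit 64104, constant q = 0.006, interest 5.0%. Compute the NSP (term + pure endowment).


Term component = 3849.6922
Pure endowment = 15_p_x * v^15 * benefit = 0.913683 * 0.481017 * 64104 = 28173.5394
NSP = 32023.2316


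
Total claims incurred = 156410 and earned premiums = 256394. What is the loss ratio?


Loss ratio = claims / premiums
= 156410 / 256394
= 0.61


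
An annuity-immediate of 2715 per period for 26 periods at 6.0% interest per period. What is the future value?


FV = PMT * ((1+i)^n - 1) / i
= 2715 * ((1.06)^26 - 1) / 0.06
= 2715 * (4.549383 - 1) / 0.06
= 160609.5791


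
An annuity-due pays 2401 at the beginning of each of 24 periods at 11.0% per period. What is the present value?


PV_due = PMT * (1-(1+i)^(-n))/i * (1+i)
PV_immediate = 20043.8759
PV_due = 20043.8759 * 1.11
= 22248.7023


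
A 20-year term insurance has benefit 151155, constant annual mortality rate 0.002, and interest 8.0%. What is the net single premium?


NSP = benefit * sum_{k=0}^{n-1} k_p_x * q * v^(k+1)
With constant q=0.002, v=0.925926
Sum = 0.019363
NSP = 151155 * 0.019363
= 2926.7759


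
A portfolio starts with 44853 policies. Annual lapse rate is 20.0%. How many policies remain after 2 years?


remaining = initial * (1 - lapse)^years
= 44853 * (1 - 0.2)^2
= 44853 * 0.64
= 28705.92


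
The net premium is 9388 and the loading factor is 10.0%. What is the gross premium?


Gross = net * (1 + loading)
= 9388 * (1 + 0.1)
= 9388 * 1.1
= 10326.8


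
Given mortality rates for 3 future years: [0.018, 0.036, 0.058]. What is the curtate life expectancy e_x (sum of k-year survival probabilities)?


e_x = sum_{k=1}^{n} k_p_x
k_p_x values:
  1_p_x = 0.982
  2_p_x = 0.946648
  3_p_x = 0.891742
e_x = 2.8204


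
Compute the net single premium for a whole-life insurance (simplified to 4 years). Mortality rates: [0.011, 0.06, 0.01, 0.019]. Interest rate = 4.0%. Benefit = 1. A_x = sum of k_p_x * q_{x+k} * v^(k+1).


v = 0.961538
Year 0: k_p_x=1.0, q=0.011, term=0.010577
Year 1: k_p_x=0.989, q=0.06, term=0.054863
Year 2: k_p_x=0.92966, q=0.01, term=0.008265
Year 3: k_p_x=0.920363, q=0.019, term=0.014948
A_x = 0.0887


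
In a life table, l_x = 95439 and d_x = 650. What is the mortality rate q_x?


q_x = d_x / l_x
= 650 / 95439
= 0.0068


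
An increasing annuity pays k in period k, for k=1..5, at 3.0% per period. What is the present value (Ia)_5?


(Ia)_n = sum_{k=1}^{n} k * v^k, v = 1/(1+i)
v = 0.970874
Sum computed term by term:
(Ia)_5 = 13.4685


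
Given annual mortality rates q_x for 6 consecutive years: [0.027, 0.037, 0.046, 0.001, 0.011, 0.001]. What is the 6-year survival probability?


p_k = 1 - q_k for each year
Survival = product of (1 - q_k)
= 0.973 * 0.963 * 0.954 * 0.999 * 0.989 * 0.999
= 0.8823


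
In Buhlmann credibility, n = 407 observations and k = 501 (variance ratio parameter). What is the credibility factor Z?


Z = n / (n + k)
= 407 / (407 + 501)
= 407 / 908
= 0.4482


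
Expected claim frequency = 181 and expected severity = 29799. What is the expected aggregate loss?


E[S] = E[N] * E[X]
= 181 * 29799
= 5.3936e+06


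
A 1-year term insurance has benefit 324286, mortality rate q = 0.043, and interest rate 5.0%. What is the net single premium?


NSP = benefit * q * v
v = 1/(1+i) = 0.952381
NSP = 324286 * 0.043 * 0.952381
= 13280.2838


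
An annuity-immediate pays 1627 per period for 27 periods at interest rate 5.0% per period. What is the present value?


PV = PMT * (1 - (1+i)^(-n)) / i
= 1627 * (1 - (1+0.05)^(-27)) / 0.05
= 1627 * (1 - 0.267848) / 0.05
= 1627 * 14.643034
= 23824.2157


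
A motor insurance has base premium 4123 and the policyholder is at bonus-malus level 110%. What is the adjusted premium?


adjusted = base * BM_level / 100
= 4123 * 110 / 100
= 4123 * 1.1
= 4535.3


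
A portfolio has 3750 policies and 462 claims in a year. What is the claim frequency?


frequency = claims / policies
= 462 / 3750
= 0.1232


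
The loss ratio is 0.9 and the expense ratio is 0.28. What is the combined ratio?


Combined ratio = loss ratio + expense ratio
= 0.9 + 0.28
= 1.18


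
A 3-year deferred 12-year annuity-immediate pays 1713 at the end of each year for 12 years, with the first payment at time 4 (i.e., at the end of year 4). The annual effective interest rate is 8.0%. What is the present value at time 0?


PV at time 3 of the 12-year annuity-immediate:
a_n = 1713 * (1-(1+0.08)^(-12))/0.08 = 12909.3016
Discount back 3 years to time 0:
PV = 12909.3016 * (1+0.08)^(-3)
= 12909.3016 * 0.793832
= 10247.8199


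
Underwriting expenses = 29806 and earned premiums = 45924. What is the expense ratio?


Expense ratio = expenses / premiums
= 29806 / 45924
= 0.649


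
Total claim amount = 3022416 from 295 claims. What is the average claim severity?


severity = total / number
= 3022416 / 295
= 10245.478


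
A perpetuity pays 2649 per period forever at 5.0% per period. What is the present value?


PV = PMT / i
= 2649 / 0.05
= 52980.0


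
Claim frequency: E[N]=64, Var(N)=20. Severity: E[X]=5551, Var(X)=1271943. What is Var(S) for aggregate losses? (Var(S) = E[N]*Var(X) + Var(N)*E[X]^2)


Var(S) = E[N]*Var(X) + Var(N)*E[X]^2
= 64*1271943 + 20*5551^2
= 81404352 + 616272020
= 6.9768e+08


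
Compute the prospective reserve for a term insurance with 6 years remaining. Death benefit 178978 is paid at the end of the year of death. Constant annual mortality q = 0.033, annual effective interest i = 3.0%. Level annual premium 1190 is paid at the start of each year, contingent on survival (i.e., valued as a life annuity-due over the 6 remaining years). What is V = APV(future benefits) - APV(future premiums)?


v = 1/(1+i) = 0.970874
APV(future benefits) per unit = sum_{k=0}^{5} k_p_x * q * v^(k+1) = 0.165128
APV(future benefits) = 178978 * 0.165128 = 29554.2968
Life annuity-due factor ä_{x:6} = sum_{k=0}^{5} k_p_x * v^k = 5.153998
APV(future premiums) = 1190 * 5.153998 = 6133.2579
V = 29554.2968 - 6133.2579
= 23421.0389


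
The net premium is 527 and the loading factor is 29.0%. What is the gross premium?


Gross = net * (1 + loading)
= 527 * (1 + 0.29)
= 527 * 1.29
= 679.83


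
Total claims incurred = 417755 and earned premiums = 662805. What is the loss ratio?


Loss ratio = claims / premiums
= 417755 / 662805
= 0.6303


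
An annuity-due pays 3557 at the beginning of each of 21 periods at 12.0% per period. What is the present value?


PV_due = PMT * (1-(1+i)^(-n))/i * (1+i)
PV_immediate = 26898.0455
PV_due = 26898.0455 * 1.12
= 30125.811


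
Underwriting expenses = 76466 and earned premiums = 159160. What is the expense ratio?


Expense ratio = expenses / premiums
= 76466 / 159160
= 0.4804


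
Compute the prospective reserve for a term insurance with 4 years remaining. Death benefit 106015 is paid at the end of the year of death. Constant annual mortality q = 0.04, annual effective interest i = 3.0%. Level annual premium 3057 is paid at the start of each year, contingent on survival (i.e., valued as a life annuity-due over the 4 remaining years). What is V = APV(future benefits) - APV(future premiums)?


v = 1/(1+i) = 0.970874
APV(future benefits) per unit = sum_{k=0}^{3} k_p_x * q * v^(k+1) = 0.140209
APV(future benefits) = 106015 * 0.140209 = 14864.3076
Life annuity-due factor ä_{x:4} = sum_{k=0}^{3} k_p_x * v^k = 3.610394
APV(future premiums) = 3057 * 3.610394 = 11036.9744
V = 14864.3076 - 11036.9744
= 3827.3331


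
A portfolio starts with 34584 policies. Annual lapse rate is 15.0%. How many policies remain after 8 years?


remaining = initial * (1 - lapse)^years
= 34584 * (1 - 0.15)^8
= 34584 * 0.272491
= 9423.8123


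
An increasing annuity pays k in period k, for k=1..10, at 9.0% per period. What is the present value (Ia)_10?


(Ia)_n = sum_{k=1}^{n} k * v^k, v = 1/(1+i)
v = 0.917431
Sum computed term by term:
(Ia)_10 = 30.7904


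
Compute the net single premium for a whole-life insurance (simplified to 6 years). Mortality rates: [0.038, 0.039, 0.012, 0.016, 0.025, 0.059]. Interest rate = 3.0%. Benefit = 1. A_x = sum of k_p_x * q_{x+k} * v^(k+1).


v = 0.970874
Year 0: k_p_x=1.0, q=0.038, term=0.036893
Year 1: k_p_x=0.962, q=0.039, term=0.035364
Year 2: k_p_x=0.924482, q=0.012, term=0.010152
Year 3: k_p_x=0.913388, q=0.016, term=0.012985
Year 4: k_p_x=0.898774, q=0.025, term=0.019382
Year 5: k_p_x=0.876305, q=0.059, term=0.0433
A_x = 0.1581


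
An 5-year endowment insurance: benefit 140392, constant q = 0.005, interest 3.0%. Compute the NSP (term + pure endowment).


Term component = 3183.7267
Pure endowment = 5_p_x * v^5 * benefit = 0.975249 * 0.862609 * 140392 = 118105.913
NSP = 121289.6397


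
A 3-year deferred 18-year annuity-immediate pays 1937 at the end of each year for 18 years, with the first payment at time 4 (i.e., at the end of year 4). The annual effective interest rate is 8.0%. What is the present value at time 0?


PV at time 3 of the 18-year annuity-immediate:
a_n = 1937 * (1-(1+0.08)^(-18))/0.08 = 18153.3454
Discount back 3 years to time 0:
PV = 18153.3454 * (1+0.08)^(-3)
= 18153.3454 * 0.793832
= 14410.7108


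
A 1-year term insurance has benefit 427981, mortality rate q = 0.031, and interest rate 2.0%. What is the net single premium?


NSP = benefit * q * v
v = 1/(1+i) = 0.980392
NSP = 427981 * 0.031 * 0.980392
= 13007.2657


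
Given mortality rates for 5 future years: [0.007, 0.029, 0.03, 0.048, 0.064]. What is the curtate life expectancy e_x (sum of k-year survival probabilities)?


e_x = sum_{k=1}^{n} k_p_x
k_p_x values:
  1_p_x = 0.993
  2_p_x = 0.964203
  3_p_x = 0.935277
  4_p_x = 0.890384
  5_p_x = 0.833399
e_x = 4.6163


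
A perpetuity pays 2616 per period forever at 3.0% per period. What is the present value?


PV = PMT / i
= 2616 / 0.03
= 87200.0


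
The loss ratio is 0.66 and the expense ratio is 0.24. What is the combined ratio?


Combined ratio = loss ratio + expense ratio
= 0.66 + 0.24
= 0.9


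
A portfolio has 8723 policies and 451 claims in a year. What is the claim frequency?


frequency = claims / policies
= 451 / 8723
= 0.0517


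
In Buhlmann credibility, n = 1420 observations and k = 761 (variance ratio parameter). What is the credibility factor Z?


Z = n / (n + k)
= 1420 / (1420 + 761)
= 1420 / 2181
= 0.6511


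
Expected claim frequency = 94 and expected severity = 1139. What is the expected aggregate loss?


E[S] = E[N] * E[X]
= 94 * 1139
= 107066


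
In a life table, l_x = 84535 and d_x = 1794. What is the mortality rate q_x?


q_x = d_x / l_x
= 1794 / 84535
= 0.0212


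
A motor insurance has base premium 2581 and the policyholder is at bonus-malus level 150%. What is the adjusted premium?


adjusted = base * BM_level / 100
= 2581 * 150 / 100
= 2581 * 1.5
= 3871.5


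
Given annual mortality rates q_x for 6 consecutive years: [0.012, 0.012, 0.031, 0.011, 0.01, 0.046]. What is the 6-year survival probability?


p_k = 1 - q_k for each year
Survival = product of (1 - q_k)
= 0.988 * 0.988 * 0.969 * 0.989 * 0.99 * 0.954
= 0.8835


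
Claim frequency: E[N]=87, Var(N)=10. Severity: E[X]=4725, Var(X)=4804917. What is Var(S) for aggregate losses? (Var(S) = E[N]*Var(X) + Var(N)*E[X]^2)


Var(S) = E[N]*Var(X) + Var(N)*E[X]^2
= 87*4804917 + 10*4725^2
= 418027779 + 223256250
= 6.4128e+08


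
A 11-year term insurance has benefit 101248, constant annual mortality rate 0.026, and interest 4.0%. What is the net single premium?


NSP = benefit * sum_{k=0}^{n-1} k_p_x * q * v^(k+1)
With constant q=0.026, v=0.961538
Sum = 0.202421
NSP = 101248 * 0.202421
= 20494.6895


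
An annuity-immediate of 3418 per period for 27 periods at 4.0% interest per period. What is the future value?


FV = PMT * ((1+i)^n - 1) / i
= 3418 * ((1.04)^27 - 1) / 0.04
= 3418 * (2.883369 - 1) / 0.04
= 160933.8448


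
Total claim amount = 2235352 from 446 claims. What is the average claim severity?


severity = total / number
= 2235352 / 446
= 5012.0


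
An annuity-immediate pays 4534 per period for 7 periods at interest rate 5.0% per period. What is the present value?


PV = PMT * (1 - (1+i)^(-n)) / i
= 4534 * (1 - (1+0.05)^(-7)) / 0.05
= 4534 * (1 - 0.710681) / 0.05
= 4534 * 5.786373
= 26235.417


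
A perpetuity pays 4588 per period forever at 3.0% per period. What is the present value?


PV = PMT / i
= 4588 / 0.03
= 152933.3333


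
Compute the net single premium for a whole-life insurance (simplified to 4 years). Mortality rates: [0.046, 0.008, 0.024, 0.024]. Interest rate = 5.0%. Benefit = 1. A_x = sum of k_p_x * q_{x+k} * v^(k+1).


v = 0.952381
Year 0: k_p_x=1.0, q=0.046, term=0.04381
Year 1: k_p_x=0.954, q=0.008, term=0.006922
Year 2: k_p_x=0.946368, q=0.024, term=0.01962
Year 3: k_p_x=0.923655, q=0.024, term=0.018237
A_x = 0.0886


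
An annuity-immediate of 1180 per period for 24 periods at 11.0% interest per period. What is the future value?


FV = PMT * ((1+i)^n - 1) / i
= 1180 * ((1.11)^24 - 1) / 0.11
= 1180 * (12.239157 - 1) / 0.11
= 120565.4978


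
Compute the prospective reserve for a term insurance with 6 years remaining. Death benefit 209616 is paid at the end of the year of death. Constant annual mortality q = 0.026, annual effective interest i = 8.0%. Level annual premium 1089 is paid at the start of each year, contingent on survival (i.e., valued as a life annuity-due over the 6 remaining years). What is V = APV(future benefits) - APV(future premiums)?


v = 1/(1+i) = 0.925926
APV(future benefits) per unit = sum_{k=0}^{5} k_p_x * q * v^(k+1) = 0.113312
APV(future benefits) = 209616 * 0.113312 = 23752.0005
Life annuity-due factor ä_{x:6} = sum_{k=0}^{5} k_p_x * v^k = 4.706805
APV(future premiums) = 1089 * 4.706805 = 5125.7102
V = 23752.0005 - 5125.7102
= 18626.2902


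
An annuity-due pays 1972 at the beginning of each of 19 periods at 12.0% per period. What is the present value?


PV_due = PMT * (1-(1+i)^(-n))/i * (1+i)
PV_immediate = 14525.312
PV_due = 14525.312 * 1.12
= 16268.3494


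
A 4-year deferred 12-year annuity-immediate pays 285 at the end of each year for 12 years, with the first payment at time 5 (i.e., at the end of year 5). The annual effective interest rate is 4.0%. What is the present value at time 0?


PV at time 4 of the 12-year annuity-immediate:
a_n = 285 * (1-(1+0.04)^(-12))/0.04 = 2674.746
Discount back 4 years to time 0:
PV = 2674.746 * (1+0.04)^(-4)
= 2674.746 * 0.854804
= 2286.3841


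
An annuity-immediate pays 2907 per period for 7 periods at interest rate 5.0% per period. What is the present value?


PV = PMT * (1 - (1+i)^(-n)) / i
= 2907 * (1 - (1+0.05)^(-7)) / 0.05
= 2907 * (1 - 0.710681) / 0.05
= 2907 * 5.786373
= 16820.9875


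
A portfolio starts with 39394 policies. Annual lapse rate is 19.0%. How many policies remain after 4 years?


remaining = initial * (1 - lapse)^years
= 39394 * (1 - 0.19)^4
= 39394 * 0.430467
= 16957.8253


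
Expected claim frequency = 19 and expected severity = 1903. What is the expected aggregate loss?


E[S] = E[N] * E[X]
= 19 * 1903
= 36157


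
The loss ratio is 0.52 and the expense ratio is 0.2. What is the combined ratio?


Combined ratio = loss ratio + expense ratio
= 0.52 + 0.2
= 0.72


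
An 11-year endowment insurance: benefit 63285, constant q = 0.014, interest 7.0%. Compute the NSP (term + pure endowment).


Term component = 6256.3466
Pure endowment = 11_p_x * v^11 * benefit = 0.85634 * 0.475093 * 63285 = 25746.9206
NSP = 32003.2672


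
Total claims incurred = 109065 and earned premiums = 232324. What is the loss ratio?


Loss ratio = claims / premiums
= 109065 / 232324
= 0.4695


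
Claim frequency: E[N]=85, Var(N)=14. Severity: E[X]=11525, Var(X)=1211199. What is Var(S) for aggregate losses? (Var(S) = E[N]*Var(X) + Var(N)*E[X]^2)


Var(S) = E[N]*Var(X) + Var(N)*E[X]^2
= 85*1211199 + 14*11525^2
= 102951915 + 1859558750
= 1.9625e+09


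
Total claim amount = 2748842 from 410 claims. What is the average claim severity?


severity = total / number
= 2748842 / 410
= 6704.4927


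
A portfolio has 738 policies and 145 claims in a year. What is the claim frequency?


frequency = claims / policies
= 145 / 738
= 0.1965


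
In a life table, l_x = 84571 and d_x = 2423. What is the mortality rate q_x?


q_x = d_x / l_x
= 2423 / 84571
= 0.0287


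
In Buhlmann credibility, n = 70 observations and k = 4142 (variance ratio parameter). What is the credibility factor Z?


Z = n / (n + k)
= 70 / (70 + 4142)
= 70 / 4212
= 0.0166


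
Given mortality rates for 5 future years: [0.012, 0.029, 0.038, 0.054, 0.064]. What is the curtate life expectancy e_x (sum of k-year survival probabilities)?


e_x = sum_{k=1}^{n} k_p_x
k_p_x values:
  1_p_x = 0.988
  2_p_x = 0.959348
  3_p_x = 0.922893
  4_p_x = 0.873057
  5_p_x = 0.817181
e_x = 4.5605


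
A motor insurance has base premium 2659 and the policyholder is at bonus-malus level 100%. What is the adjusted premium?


adjusted = base * BM_level / 100
= 2659 * 100 / 100
= 2659 * 1.0
= 2659.0


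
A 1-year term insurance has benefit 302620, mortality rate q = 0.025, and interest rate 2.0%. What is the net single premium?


NSP = benefit * q * v
v = 1/(1+i) = 0.980392
NSP = 302620 * 0.025 * 0.980392
= 7417.1569


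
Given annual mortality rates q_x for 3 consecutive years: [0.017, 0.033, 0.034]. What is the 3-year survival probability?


p_k = 1 - q_k for each year
Survival = product of (1 - q_k)
= 0.983 * 0.967 * 0.966
= 0.9182


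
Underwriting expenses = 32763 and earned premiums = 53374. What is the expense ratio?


Expense ratio = expenses / premiums
= 32763 / 53374
= 0.6138


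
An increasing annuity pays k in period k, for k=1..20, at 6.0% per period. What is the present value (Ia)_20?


(Ia)_n = sum_{k=1}^{n} k * v^k, v = 1/(1+i)
v = 0.943396
Sum computed term by term:
(Ia)_20 = 98.7004


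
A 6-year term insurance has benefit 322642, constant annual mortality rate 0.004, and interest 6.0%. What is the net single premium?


NSP = benefit * sum_{k=0}^{n-1} k_p_x * q * v^(k+1)
With constant q=0.004, v=0.943396
Sum = 0.019487
NSP = 322642 * 0.019487
= 6287.2888


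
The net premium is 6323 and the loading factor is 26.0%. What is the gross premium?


Gross = net * (1 + loading)
= 6323 * (1 + 0.26)
= 6323 * 1.26
= 7966.98


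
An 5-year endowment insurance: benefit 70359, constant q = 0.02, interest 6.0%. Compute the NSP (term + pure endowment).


Term component = 5708.5387
Pure endowment = 5_p_x * v^5 * benefit = 0.903921 * 0.747258 * 70359 = 47524.8451
NSP = 53233.3839


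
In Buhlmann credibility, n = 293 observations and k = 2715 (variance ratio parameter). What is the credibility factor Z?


Z = n / (n + k)
= 293 / (293 + 2715)
= 293 / 3008
= 0.0974


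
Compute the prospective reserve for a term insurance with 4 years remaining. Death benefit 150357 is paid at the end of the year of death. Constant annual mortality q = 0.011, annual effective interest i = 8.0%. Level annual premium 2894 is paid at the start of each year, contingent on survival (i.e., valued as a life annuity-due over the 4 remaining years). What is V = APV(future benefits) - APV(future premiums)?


v = 1/(1+i) = 0.925926
APV(future benefits) per unit = sum_{k=0}^{3} k_p_x * q * v^(k+1) = 0.035875
APV(future benefits) = 150357 * 0.035875 = 5394.0145
Life annuity-due factor ä_{x:4} = sum_{k=0}^{3} k_p_x * v^k = 3.522245
APV(future premiums) = 2894 * 3.522245 = 10193.3762
V = 5394.0145 - 10193.3762
= -4799.3617


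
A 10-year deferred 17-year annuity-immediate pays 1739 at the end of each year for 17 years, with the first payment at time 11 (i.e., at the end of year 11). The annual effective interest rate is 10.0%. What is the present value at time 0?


PV at time 10 of the 17-year annuity-immediate:
a_n = 1739 * (1-(1+0.1)^(-17))/0.1 = 13949.4812
Discount back 10 years to time 0:
PV = 13949.4812 * (1+0.1)^(-10)
= 13949.4812 * 0.385543
= 5378.1289


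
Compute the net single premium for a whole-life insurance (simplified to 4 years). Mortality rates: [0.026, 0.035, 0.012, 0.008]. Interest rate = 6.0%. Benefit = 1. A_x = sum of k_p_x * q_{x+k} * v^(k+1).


v = 0.943396
Year 0: k_p_x=1.0, q=0.026, term=0.024528
Year 1: k_p_x=0.974, q=0.035, term=0.03034
Year 2: k_p_x=0.93991, q=0.012, term=0.00947
Year 3: k_p_x=0.928631, q=0.008, term=0.005885
A_x = 0.0702


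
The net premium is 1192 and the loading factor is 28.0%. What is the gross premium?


Gross = net * (1 + loading)
= 1192 * (1 + 0.28)
= 1192 * 1.28
= 1525.76


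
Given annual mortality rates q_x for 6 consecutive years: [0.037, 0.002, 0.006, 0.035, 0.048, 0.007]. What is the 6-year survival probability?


p_k = 1 - q_k for each year
Survival = product of (1 - q_k)
= 0.963 * 0.998 * 0.994 * 0.965 * 0.952 * 0.993
= 0.8715


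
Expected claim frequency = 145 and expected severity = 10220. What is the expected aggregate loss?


E[S] = E[N] * E[X]
= 145 * 10220
= 1.4819e+06


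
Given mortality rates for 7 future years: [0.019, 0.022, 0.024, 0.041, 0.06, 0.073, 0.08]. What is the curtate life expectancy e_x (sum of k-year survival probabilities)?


e_x = sum_{k=1}^{n} k_p_x
k_p_x values:
  1_p_x = 0.981
  2_p_x = 0.959418
  3_p_x = 0.936392
  4_p_x = 0.898
  5_p_x = 0.84412
  6_p_x = 0.782499
  7_p_x = 0.719899
e_x = 6.1213


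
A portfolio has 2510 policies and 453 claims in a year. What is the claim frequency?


frequency = claims / policies
= 453 / 2510
= 0.1805


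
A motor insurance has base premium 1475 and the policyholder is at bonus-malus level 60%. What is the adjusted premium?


adjusted = base * BM_level / 100
= 1475 * 60 / 100
= 1475 * 0.6
= 885.0


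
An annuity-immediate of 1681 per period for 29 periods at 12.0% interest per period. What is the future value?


FV = PMT * ((1+i)^n - 1) / i
= 1681 * ((1.12)^29 - 1) / 0.12
= 1681 * (26.74993 - 1) / 0.12
= 360713.6093


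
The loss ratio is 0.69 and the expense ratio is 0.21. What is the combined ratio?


Combined ratio = loss ratio + expense ratio
= 0.69 + 0.21
= 0.9


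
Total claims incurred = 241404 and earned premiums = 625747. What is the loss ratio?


Loss ratio = claims / premiums
= 241404 / 625747
= 0.3858


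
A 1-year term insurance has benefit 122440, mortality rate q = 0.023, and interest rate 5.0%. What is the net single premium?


NSP = benefit * q * v
v = 1/(1+i) = 0.952381
NSP = 122440 * 0.023 * 0.952381
= 2682.019


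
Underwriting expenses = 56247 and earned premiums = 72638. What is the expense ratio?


Expense ratio = expenses / premiums
= 56247 / 72638
= 0.7743


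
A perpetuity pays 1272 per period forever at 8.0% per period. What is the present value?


PV = PMT / i
= 1272 / 0.08
= 15900.0


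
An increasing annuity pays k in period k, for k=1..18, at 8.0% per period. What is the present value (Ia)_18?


(Ia)_n = sum_{k=1}^{n} k * v^k, v = 1/(1+i)
v = 0.925926
Sum computed term by term:
(Ia)_18 = 70.2144


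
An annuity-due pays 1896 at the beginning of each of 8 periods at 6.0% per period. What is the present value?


PV_due = PMT * (1-(1+i)^(-n))/i * (1+i)
PV_immediate = 11773.7691
PV_due = 11773.7691 * 1.06
= 12480.1952


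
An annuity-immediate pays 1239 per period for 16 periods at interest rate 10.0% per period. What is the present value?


PV = PMT * (1 - (1+i)^(-n)) / i
= 1239 * (1 - (1+0.1)^(-16)) / 0.1
= 1239 * (1 - 0.217629) / 0.1
= 1239 * 7.823709
= 9693.575


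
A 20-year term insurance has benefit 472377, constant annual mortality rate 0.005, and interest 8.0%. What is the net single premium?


NSP = benefit * sum_{k=0}^{n-1} k_p_x * q * v^(k+1)
With constant q=0.005, v=0.925926
Sum = 0.047407
NSP = 472377 * 0.047407
= 22393.9332


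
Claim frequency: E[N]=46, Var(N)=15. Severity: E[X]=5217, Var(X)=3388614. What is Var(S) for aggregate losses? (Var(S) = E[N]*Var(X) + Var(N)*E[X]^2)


Var(S) = E[N]*Var(X) + Var(N)*E[X]^2
= 46*3388614 + 15*5217^2
= 155876244 + 408256335
= 5.6413e+08


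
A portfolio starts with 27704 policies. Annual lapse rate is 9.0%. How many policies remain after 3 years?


remaining = initial * (1 - lapse)^years
= 27704 * (1 - 0.09)^3
= 27704 * 0.753571
= 20876.931


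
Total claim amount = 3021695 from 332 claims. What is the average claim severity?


severity = total / number
= 3021695 / 332
= 9101.491


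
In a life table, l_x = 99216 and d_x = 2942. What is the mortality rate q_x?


q_x = d_x / l_x
= 2942 / 99216
= 0.0297


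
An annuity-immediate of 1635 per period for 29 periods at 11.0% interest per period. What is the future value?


FV = PMT * ((1+i)^n - 1) / i
= 1635 * ((1.11)^29 - 1) / 0.11
= 1635 * (20.623691 - 1) / 0.11
= 291679.4013


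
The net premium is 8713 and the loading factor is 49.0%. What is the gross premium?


Gross = net * (1 + loading)
= 8713 * (1 + 0.49)
= 8713 * 1.49
= 12982.37


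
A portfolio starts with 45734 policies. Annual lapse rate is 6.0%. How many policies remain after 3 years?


remaining = initial * (1 - lapse)^years
= 45734 * (1 - 0.06)^3
= 45734 * 0.830584
= 37985.9287


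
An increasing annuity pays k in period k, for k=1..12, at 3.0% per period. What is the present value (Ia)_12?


(Ia)_n = sum_{k=1}^{n} k * v^k, v = 1/(1+i)
v = 0.970874
Sum computed term by term:
(Ia)_12 = 61.2022


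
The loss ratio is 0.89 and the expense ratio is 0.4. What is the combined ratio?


Combined ratio = loss ratio + expense ratio
= 0.89 + 0.4
= 1.29


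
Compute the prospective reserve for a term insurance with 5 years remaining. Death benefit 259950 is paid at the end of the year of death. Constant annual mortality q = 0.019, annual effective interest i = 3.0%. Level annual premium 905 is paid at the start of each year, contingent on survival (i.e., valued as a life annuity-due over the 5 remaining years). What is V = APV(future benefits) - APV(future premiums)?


v = 1/(1+i) = 0.970874
APV(future benefits) per unit = sum_{k=0}^{4} k_p_x * q * v^(k+1) = 0.083865
APV(future benefits) = 259950 * 0.083865 = 21800.7287
Life annuity-due factor ä_{x:5} = sum_{k=0}^{4} k_p_x * v^k = 4.54637
APV(future premiums) = 905 * 4.54637 = 4114.4652
V = 21800.7287 - 4114.4652
= 17686.2635


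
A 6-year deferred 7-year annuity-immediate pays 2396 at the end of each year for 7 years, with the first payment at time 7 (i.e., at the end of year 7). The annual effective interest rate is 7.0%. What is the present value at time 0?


PV at time 6 of the 7-year annuity-immediate:
a_n = 2396 * (1-(1+0.07)^(-7))/0.07 = 12912.7374
Discount back 6 years to time 0:
PV = 12912.7374 * (1+0.07)^(-6)
= 12912.7374 * 0.666342
= 8604.3022


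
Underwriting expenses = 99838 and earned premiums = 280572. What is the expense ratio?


Expense ratio = expenses / premiums
= 99838 / 280572
= 0.3558


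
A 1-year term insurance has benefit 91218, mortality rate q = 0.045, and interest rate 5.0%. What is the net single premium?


NSP = benefit * q * v
v = 1/(1+i) = 0.952381
NSP = 91218 * 0.045 * 0.952381
= 3909.3429


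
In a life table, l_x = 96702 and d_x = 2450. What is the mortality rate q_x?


q_x = d_x / l_x
= 2450 / 96702
= 0.0253


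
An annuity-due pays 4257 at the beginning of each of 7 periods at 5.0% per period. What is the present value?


PV_due = PMT * (1-(1+i)^(-n))/i * (1+i)
PV_immediate = 24632.5916
PV_due = 24632.5916 * 1.05
= 25864.2211


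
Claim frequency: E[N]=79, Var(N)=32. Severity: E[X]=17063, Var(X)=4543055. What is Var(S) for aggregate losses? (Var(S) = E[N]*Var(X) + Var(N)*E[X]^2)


Var(S) = E[N]*Var(X) + Var(N)*E[X]^2
= 79*4543055 + 32*17063^2
= 358901345 + 9316671008
= 9.6756e+09


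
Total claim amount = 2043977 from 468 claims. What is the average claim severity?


severity = total / number
= 2043977 / 468
= 4367.4722


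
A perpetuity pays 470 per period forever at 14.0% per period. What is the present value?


PV = PMT / i
= 470 / 0.14
= 3357.1429


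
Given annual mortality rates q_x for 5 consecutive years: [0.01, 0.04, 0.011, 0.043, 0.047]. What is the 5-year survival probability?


p_k = 1 - q_k for each year
Survival = product of (1 - q_k)
= 0.99 * 0.96 * 0.989 * 0.957 * 0.953
= 0.8573


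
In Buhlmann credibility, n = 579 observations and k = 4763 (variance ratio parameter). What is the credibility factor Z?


Z = n / (n + k)
= 579 / (579 + 4763)
= 579 / 5342
= 0.1084


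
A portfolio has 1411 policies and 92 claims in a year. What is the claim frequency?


frequency = claims / policies
= 92 / 1411
= 0.0652


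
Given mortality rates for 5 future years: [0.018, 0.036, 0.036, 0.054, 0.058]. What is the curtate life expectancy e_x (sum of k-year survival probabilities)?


e_x = sum_{k=1}^{n} k_p_x
k_p_x values:
  1_p_x = 0.982
  2_p_x = 0.946648
  3_p_x = 0.912569
  4_p_x = 0.86329
  5_p_x = 0.813219
e_x = 4.5177


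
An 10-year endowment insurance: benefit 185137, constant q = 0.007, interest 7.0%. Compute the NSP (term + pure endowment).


Term component = 8855.1855
Pure endowment = 10_p_x * v^10 * benefit = 0.932164 * 0.508349 * 185137 = 87729.9598
NSP = 96585.1452


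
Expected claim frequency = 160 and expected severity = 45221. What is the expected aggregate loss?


E[S] = E[N] * E[X]
= 160 * 45221
= 7.2354e+06


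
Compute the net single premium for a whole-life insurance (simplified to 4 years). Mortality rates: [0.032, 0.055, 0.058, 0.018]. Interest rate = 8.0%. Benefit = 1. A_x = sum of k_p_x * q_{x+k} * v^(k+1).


v = 0.925926
Year 0: k_p_x=1.0, q=0.032, term=0.02963
Year 1: k_p_x=0.968, q=0.055, term=0.045645
Year 2: k_p_x=0.91476, q=0.058, term=0.042118
Year 3: k_p_x=0.861704, q=0.018, term=0.011401
A_x = 0.1288


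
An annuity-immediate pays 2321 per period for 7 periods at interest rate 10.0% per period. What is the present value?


PV = PMT * (1 - (1+i)^(-n)) / i
= 2321 * (1 - (1+0.1)^(-7)) / 0.1
= 2321 * (1 - 0.513158) / 0.1
= 2321 * 4.868419
= 11299.6001


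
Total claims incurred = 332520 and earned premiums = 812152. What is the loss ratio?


Loss ratio = claims / premiums
= 332520 / 812152
= 0.4094


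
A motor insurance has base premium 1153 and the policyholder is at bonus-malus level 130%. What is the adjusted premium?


adjusted = base * BM_level / 100
= 1153 * 130 / 100
= 1153 * 1.3
= 1498.9


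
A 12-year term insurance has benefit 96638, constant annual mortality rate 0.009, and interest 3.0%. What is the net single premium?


NSP = benefit * sum_{k=0}^{n-1} k_p_x * q * v^(k+1)
With constant q=0.009, v=0.970874
Sum = 0.085553
NSP = 96638 * 0.085553
= 8267.6741


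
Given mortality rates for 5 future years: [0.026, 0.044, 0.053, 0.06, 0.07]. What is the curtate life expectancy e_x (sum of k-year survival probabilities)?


e_x = sum_{k=1}^{n} k_p_x
k_p_x values:
  1_p_x = 0.974
  2_p_x = 0.931144
  3_p_x = 0.881793
  4_p_x = 0.828886
  5_p_x = 0.770864
e_x = 4.3867


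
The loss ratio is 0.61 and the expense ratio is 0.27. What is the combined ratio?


Combined ratio = loss ratio + expense ratio
= 0.61 + 0.27
= 0.88


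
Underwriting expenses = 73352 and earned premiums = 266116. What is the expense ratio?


Expense ratio = expenses / premiums
= 73352 / 266116
= 0.2756


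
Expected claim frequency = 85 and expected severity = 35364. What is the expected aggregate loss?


E[S] = E[N] * E[X]
= 85 * 35364
= 3.0059e+06


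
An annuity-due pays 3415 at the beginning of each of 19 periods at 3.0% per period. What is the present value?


PV_due = PMT * (1-(1+i)^(-n))/i * (1+i)
PV_immediate = 48915.7739
PV_due = 48915.7739 * 1.03
= 50383.2472


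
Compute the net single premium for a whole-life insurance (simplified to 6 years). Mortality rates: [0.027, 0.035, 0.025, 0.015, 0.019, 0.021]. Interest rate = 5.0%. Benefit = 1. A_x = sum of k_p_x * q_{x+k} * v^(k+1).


v = 0.952381
Year 0: k_p_x=1.0, q=0.027, term=0.025714
Year 1: k_p_x=0.973, q=0.035, term=0.030889
Year 2: k_p_x=0.938945, q=0.025, term=0.020277
Year 3: k_p_x=0.915471, q=0.015, term=0.011297
Year 4: k_p_x=0.901739, q=0.019, term=0.013424
Year 5: k_p_x=0.884606, q=0.021, term=0.013862
A_x = 0.1155


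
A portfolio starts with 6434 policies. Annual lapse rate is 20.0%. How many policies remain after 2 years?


remaining = initial * (1 - lapse)^years
= 6434 * (1 - 0.2)^2
= 6434 * 0.64
= 4117.76


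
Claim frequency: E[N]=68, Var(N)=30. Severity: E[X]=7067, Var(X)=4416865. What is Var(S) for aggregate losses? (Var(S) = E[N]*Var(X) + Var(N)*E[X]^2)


Var(S) = E[N]*Var(X) + Var(N)*E[X]^2
= 68*4416865 + 30*7067^2
= 300346820 + 1498274670
= 1.7986e+09


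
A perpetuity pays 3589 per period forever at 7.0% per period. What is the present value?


PV = PMT / i
= 3589 / 0.07
= 51271.4286


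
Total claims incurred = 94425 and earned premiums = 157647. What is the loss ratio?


Loss ratio = claims / premiums
= 94425 / 157647
= 0.599


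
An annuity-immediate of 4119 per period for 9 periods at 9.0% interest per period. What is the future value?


FV = PMT * ((1+i)^n - 1) / i
= 4119 * ((1.09)^9 - 1) / 0.09
= 4119 * (2.171893 - 1) / 0.09
= 53633.6491


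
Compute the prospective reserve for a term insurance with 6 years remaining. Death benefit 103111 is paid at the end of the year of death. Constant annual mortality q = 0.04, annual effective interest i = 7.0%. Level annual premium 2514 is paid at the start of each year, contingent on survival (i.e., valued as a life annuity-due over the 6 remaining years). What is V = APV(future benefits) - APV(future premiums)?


v = 1/(1+i) = 0.934579
APV(future benefits) per unit = sum_{k=0}^{5} k_p_x * q * v^(k+1) = 0.173969
APV(future benefits) = 103111 * 0.173969 = 17938.1432
Life annuity-due factor ä_{x:6} = sum_{k=0}^{5} k_p_x * v^k = 4.653677
APV(future premiums) = 2514 * 4.653677 = 11699.345
V = 17938.1432 - 11699.345
= 6238.7982


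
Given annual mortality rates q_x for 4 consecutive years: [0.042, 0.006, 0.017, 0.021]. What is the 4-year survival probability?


p_k = 1 - q_k for each year
Survival = product of (1 - q_k)
= 0.958 * 0.994 * 0.983 * 0.979
= 0.9164


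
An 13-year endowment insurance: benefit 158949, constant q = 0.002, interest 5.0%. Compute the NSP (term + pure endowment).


Term component = 2954.6342
Pure endowment = 13_p_x * v^13 * benefit = 0.97431 * 0.530321 * 158949 = 82128.5109
NSP = 85083.1451


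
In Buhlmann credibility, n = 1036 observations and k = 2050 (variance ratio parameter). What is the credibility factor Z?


Z = n / (n + k)
= 1036 / (1036 + 2050)
= 1036 / 3086
= 0.3357


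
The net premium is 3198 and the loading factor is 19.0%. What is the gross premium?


Gross = net * (1 + loading)
= 3198 * (1 + 0.19)
= 3198 * 1.19
= 3805.62


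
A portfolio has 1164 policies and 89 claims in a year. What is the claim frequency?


frequency = claims / policies
= 89 / 1164
= 0.0765


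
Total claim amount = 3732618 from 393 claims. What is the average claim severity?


severity = total / number
= 3732618 / 393
= 9497.7557


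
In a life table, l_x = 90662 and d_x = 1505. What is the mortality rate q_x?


q_x = d_x / l_x
= 1505 / 90662
= 0.0166


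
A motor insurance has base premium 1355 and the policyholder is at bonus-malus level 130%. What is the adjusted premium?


adjusted = base * BM_level / 100
= 1355 * 130 / 100
= 1355 * 1.3
= 1761.5


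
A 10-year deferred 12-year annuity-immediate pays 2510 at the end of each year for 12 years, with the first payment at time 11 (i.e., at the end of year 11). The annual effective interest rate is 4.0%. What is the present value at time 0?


PV at time 10 of the 12-year annuity-immediate:
a_n = 2510 * (1-(1+0.04)^(-12))/0.04 = 23556.5351
Discount back 10 years to time 0:
PV = 23556.5351 * (1+0.04)^(-10)
= 23556.5351 * 0.675564
= 15913.9511


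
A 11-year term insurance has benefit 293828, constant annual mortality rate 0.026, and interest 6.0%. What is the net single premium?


NSP = benefit * sum_{k=0}^{n-1} k_p_x * q * v^(k+1)
With constant q=0.026, v=0.943396
Sum = 0.18313
NSP = 293828 * 0.18313
= 53808.8226


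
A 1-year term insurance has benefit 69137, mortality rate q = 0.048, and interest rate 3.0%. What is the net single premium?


NSP = benefit * q * v
v = 1/(1+i) = 0.970874
NSP = 69137 * 0.048 * 0.970874
= 3221.9184


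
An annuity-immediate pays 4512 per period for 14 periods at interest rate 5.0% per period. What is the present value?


PV = PMT * (1 - (1+i)^(-n)) / i
= 4512 * (1 - (1+0.05)^(-14)) / 0.05
= 4512 * (1 - 0.505068) / 0.05
= 4512 * 9.898641
= 44662.6679


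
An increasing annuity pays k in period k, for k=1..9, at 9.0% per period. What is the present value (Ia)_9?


(Ia)_n = sum_{k=1}^{n} k * v^k, v = 1/(1+i)
v = 0.917431
Sum computed term by term:
(Ia)_9 = 26.5663


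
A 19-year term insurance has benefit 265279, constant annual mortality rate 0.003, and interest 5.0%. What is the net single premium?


NSP = benefit * sum_{k=0}^{n-1} k_p_x * q * v^(k+1)
With constant q=0.003, v=0.952381
Sum = 0.035447
NSP = 265279 * 0.035447
= 9403.2507


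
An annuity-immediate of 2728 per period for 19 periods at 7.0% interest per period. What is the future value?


FV = PMT * ((1+i)^n - 1) / i
= 2728 * ((1.07)^19 - 1) / 0.07
= 2728 * (3.616528 - 1) / 0.07
= 101969.8159


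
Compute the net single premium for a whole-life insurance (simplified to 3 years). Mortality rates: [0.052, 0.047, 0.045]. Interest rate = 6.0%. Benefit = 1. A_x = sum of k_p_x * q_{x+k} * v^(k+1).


v = 0.943396
Year 0: k_p_x=1.0, q=0.052, term=0.049057
Year 1: k_p_x=0.948, q=0.047, term=0.039655
Year 2: k_p_x=0.903444, q=0.045, term=0.034135
A_x = 0.1228


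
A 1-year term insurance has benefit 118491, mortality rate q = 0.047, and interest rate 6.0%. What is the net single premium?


NSP = benefit * q * v
v = 1/(1+i) = 0.943396
NSP = 118491 * 0.047 * 0.943396
= 5253.8462


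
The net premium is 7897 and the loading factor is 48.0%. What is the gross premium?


Gross = net * (1 + loading)
= 7897 * (1 + 0.48)
= 7897 * 1.48
= 11687.56


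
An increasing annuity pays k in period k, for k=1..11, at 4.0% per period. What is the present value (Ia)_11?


(Ia)_n = sum_{k=1}^{n} k * v^k, v = 1/(1+i)
v = 0.961538
Sum computed term by term:
(Ia)_11 = 49.1376


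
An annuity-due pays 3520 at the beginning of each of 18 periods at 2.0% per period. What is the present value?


PV_due = PMT * (1-(1+i)^(-n))/i * (1+i)
PV_immediate = 52771.95
PV_due = 52771.95 * 1.02
= 53827.389


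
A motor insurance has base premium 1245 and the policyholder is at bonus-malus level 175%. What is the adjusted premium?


adjusted = base * BM_level / 100
= 1245 * 175 / 100
= 1245 * 1.75
= 2178.75


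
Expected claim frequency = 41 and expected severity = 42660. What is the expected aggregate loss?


E[S] = E[N] * E[X]
= 41 * 42660
= 1.7491e+06


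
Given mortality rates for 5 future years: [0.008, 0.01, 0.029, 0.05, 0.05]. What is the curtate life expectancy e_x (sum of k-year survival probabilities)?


e_x = sum_{k=1}^{n} k_p_x
k_p_x values:
  1_p_x = 0.992
  2_p_x = 0.98208
  3_p_x = 0.9536
  4_p_x = 0.90592
  5_p_x = 0.860624
e_x = 4.6942


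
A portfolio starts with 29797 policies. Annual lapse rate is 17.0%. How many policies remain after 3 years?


remaining = initial * (1 - lapse)^years
= 29797 * (1 - 0.17)^3
= 29797 * 0.571787
= 17037.5372


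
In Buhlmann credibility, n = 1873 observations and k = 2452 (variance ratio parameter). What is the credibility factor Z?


Z = n / (n + k)
= 1873 / (1873 + 2452)
= 1873 / 4325
= 0.4331
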